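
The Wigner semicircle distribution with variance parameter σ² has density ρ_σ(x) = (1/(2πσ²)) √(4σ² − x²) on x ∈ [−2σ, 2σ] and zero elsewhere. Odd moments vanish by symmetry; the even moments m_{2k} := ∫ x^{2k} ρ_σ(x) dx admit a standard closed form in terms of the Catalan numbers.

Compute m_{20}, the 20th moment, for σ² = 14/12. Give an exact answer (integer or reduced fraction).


By the scaled semicircle moment identity, m_{2k} = σ^{2k} · C_k with k = 10.
C_10 = (1/(k+1)) · C(2k, k) = (1/11) · C(20, 10) = (1/11) · 184756 = 16796.
σ^{2k} = (σ²)^k = (14/12)^10 = 282475249/60466176.

Therefore m_{20} = σ^{20} · C_10 = (282475249/60466176) · 16796 = 1186113570551/15116544.


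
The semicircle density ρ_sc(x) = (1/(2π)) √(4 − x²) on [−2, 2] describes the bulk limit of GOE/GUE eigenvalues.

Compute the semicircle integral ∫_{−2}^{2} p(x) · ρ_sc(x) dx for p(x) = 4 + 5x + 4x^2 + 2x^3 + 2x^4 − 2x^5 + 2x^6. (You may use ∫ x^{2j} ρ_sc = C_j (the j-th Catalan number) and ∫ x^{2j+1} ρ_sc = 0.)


Write p(x) = Σ a_i x^i, split into monomials and integrate each against ρ_sc separately.
Using ∫ x^{2j} ρ_sc = C_j = (1/(j+1)) C(2j, j) (Catalan numbers) and ∫ x^{2j+1} ρ_sc = 0 (odd monomials vanish by symmetry):
  i = 0 (even): a_0 · C_{0} = 4 · 1 = 4
  i = 1 (odd): ∫ x^1 ρ_sc = 0 (vanishes)
  i = 2 (even): a_2 · C_{1} = 4 · 1 = 4
  i = 3 (odd): ∫ x^3 ρ_sc = 0 (vanishes)
  i = 4 (even): a_4 · C_{2} = 2 · 2 = 4
  i = 5 (odd): ∫ x^5 ρ_sc = 0 (vanishes)
  i = 6 (even): a_6 · C_{3} = 2 · 5 = 10

Summing the contributions: ∫_{−2}^{2} p(x) ρ_sc(x) dx = 4 + 4 + 4 + 10 = 22.


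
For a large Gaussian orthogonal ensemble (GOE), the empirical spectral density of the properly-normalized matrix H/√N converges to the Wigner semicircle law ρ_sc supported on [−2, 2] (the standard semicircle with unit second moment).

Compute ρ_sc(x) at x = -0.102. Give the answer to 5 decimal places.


ρ_sc(x) = (1/(2π)) √(4 − x²). With x = -0.102:
  4 − x² = 4 − (-0.102)² = 4 − 0.010404 = 3.989596.
  √(4 − x²) = 1.997397.
  1/(2π) = 0.159155.
  ρ_sc(-0.102) = 0.159155 · 1.997397 = 0.317896.

Rounded to 5 decimal places: ρ_sc(-0.102) ≈ 0.31790.


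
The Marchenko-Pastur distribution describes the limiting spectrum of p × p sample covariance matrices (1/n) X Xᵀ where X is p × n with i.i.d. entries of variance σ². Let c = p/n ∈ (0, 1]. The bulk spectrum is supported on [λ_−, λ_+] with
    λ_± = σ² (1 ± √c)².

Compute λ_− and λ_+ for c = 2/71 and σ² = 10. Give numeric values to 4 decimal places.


c = 2/71 = 0.028169; √c = 0.167836.
λ_− = σ² (1 − √c)² = 10 · (1 − 0.167836)² = 10 · (0.832164)² = 6.924965.
λ_+ = σ² (1 + √c)² = 10 · (1 + 0.167836)² = 10 · (1.167836)² = 13.638416.

Rounded to 4 decimal places: λ_− ≈ 6.9250, λ_+ ≈ 13.6384.


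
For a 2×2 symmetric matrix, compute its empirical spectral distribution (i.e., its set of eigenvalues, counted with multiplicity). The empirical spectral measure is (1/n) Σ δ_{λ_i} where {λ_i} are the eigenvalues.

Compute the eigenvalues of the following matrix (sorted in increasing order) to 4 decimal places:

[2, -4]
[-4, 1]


Since M is real symmetric, both eigenvalues are real; they are the roots of det(λI − M) = λ² − (tr M) λ + det M.
tr M = 2 + 1 = 3.
det M = 2·1 − (-4)² = 2 − 16 = -14.
Characteristic polynomial: λ² − 3λ − 14 = 0.
Discriminant Δ = (tr M)² − 4·det M = 9 − (-56) = 65; √Δ = 8.062258.
λ = (tr M ± √Δ)/2 = (3 ± 8.062258)/2, giving (tr M − √Δ)/2 = -2.5311 and (tr M + √Δ)/2 = 5.5311.

Eigenvalues sorted in increasing order: [-2.5311, 5.5311].


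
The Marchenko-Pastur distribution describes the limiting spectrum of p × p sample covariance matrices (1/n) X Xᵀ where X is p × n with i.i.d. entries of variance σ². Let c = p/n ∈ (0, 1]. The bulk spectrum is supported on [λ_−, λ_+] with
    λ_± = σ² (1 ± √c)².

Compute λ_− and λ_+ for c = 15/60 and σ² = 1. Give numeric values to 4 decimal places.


c = 15/60 = 0.250000; √c = 0.500000.
λ_− = σ² (1 − √c)² = 1 · (1 − 0.500000)² = 1 · (0.500000)² = 0.250000.
λ_+ = σ² (1 + √c)² = 1 · (1 + 0.500000)² = 1 · (1.500000)² = 2.250000.

Rounded to 4 decimal places: λ_− ≈ 0.2500, λ_+ ≈ 2.2500.


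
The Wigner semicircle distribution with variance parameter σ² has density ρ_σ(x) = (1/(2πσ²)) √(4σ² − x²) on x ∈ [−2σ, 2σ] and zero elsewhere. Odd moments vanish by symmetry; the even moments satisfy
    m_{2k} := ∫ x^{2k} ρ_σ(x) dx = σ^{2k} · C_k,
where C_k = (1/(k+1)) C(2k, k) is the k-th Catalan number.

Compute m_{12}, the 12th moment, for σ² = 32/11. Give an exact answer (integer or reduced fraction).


By the scaled semicircle moment identity, m_{2k} = σ^{2k} · C_k with k = 6.
C_6 = (1/(k+1)) · C(2k, k) = (1/7) · C(12, 6) = (1/7) · 924 = 132.
σ^{2k} = (σ²)^k = (32/11)^6 = 1073741824/1771561.

Therefore m_{12} = σ^{12} · C_6 = (1073741824/1771561) · 132 = 12884901888/161051.


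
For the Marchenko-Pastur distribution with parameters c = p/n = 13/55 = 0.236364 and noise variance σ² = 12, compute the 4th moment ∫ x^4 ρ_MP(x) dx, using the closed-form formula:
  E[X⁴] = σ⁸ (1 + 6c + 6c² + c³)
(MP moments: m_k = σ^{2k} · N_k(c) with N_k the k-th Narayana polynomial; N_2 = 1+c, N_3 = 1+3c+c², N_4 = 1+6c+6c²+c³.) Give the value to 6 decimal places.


E[X⁴] = σ⁸ (1 + 6c + 6c² + c³) (fourth MP moment). With σ² = 12 (so σ⁸ = 20736) and c = 13/55 = 0.236364: E[X⁴] = 20736 · (1 + 6·0.236364 + 6·(0.236364)² + (0.236364)³) = 20736 · 2.766594.

So E[X^4] = 57368.083618.


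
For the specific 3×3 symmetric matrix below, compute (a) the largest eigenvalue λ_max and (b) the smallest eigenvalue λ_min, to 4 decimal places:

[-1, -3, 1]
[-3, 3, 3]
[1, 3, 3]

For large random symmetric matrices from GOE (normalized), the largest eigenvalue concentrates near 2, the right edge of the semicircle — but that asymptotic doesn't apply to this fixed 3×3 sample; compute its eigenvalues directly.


Since M is real symmetric, all three eigenvalues are real; they are the roots of det(λI − M) = λ³ − (tr M) λ² + s λ − det M, where s is the sum of the principal 2×2 minors.
tr M = -1 + 3 + 3 = 5.
s = ((-1)·3 − (-3)²) + ((-1)·3 − 1²) + (3·3 − 3²) = -12 + (-4) + 0 = -16.
det M (expand along row 1) = (-1)·0 − (-3)·(-12) + 1·(-12) = -48.
Characteristic polynomial: λ³ − 5λ² − 16λ + 48 = 0.
Substitute λ = y + (tr M)/3 = y + 1.666667 to remove the quadratic term: y³ + p·y + q = 0 with p = s − (tr M)²/3 = -24.333333 and q = −2(tr M)³/27 + (tr M)·s/3 − det M = 12.074074.
Three real roots ⇒ use the trigonometric (Viète) form: r = 2√(−p/3) = 5.696002, φ = arccos(3q/(p·r)) = arccos(-0.261338) = 1.835205 rad.
y_k = r·cos(φ/3 − 2πk/3) for k = 0, 1, 2 gives y = 4.663049, 0.501374, -5.164423.
λ_k = y_k + 1.666667 gives λ = 6.3297, 2.1680, -3.4978 (check: the sum is 5.0000 = tr M).

Hence λ_max = 6.3297 and λ_min = -3.4978.


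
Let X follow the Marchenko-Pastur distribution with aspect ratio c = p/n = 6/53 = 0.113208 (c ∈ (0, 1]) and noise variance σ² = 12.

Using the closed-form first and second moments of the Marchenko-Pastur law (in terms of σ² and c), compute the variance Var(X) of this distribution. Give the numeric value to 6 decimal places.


Recall the MP moments m_1 = E[X] = σ² and m_2 = E[X²] = σ⁴ (1 + c).
m_1 = E[X] = σ² = 12, so m_1² = 144.
m_2 = E[X²] = σ⁴ (1 + c) = 144 · (1 + 0.113208) = 144 · 1.113208 = 160.301887.
(Note m_2 − m_1² simplifies to c · σ⁴ = 0.113208 · 144.)

Var(X) = m_2 − m_1² = 160.301887 − 144 = 16.301887.


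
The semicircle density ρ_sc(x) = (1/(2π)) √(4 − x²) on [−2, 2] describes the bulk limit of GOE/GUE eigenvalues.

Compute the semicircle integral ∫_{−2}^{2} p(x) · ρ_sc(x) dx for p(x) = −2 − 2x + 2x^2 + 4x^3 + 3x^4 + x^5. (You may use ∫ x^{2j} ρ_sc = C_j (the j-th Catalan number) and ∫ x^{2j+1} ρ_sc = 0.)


Write p(x) = Σ a_i x^i, split into monomials and integrate each against ρ_sc separately.
Using ∫ x^{2j} ρ_sc = C_j = (1/(j+1)) C(2j, j) (Catalan numbers) and ∫ x^{2j+1} ρ_sc = 0 (odd monomials vanish by symmetry):
  i = 0 (even): a_0 · C_{0} = -2 · 1 = -2
  i = 1 (odd): ∫ x^1 ρ_sc = 0 (vanishes)
  i = 2 (even): a_2 · C_{1} = 2 · 1 = 2
  i = 3 (odd): ∫ x^3 ρ_sc = 0 (vanishes)
  i = 4 (even): a_4 · C_{2} = 3 · 2 = 6
  i = 5 (odd): ∫ x^5 ρ_sc = 0 (vanishes)

Summing the contributions: ∫_{−2}^{2} p(x) ρ_sc(x) dx = (-2) + 2 + 6 = 6.


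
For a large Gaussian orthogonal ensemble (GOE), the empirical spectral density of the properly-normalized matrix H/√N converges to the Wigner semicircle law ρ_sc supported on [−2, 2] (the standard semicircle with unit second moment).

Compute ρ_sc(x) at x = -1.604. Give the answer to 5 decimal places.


ρ_sc(x) = (1/(2π)) √(4 − x²). With x = -1.604:
  4 − x² = 4 − (-1.604)² = 4 − 2.572816 = 1.427184.
  √(4 − x²) = 1.194648.
  1/(2π) = 0.159155.
  ρ_sc(-1.604) = 0.159155 · 1.194648 = 0.190134.

Rounded to 5 decimal places: ρ_sc(-1.604) ≈ 0.19013.


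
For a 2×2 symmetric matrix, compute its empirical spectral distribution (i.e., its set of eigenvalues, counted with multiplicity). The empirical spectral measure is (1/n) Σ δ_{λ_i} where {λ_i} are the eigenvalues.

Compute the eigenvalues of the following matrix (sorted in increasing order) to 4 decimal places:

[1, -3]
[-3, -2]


Since M is real symmetric, both eigenvalues are real; they are the roots of det(λI − M) = λ² − (tr M) λ + det M.
tr M = 1 + (-2) = -1.
det M = 1·(-2) − (-3)² = -2 − 9 = -11.
Characteristic polynomial: λ² + λ − 11 = 0.
Discriminant Δ = (tr M)² − 4·det M = 1 − (-44) = 45; √Δ = 6.708204.
λ = (tr M ± √Δ)/2 = (-1 ± 6.708204)/2, giving (tr M − √Δ)/2 = -3.8541 and (tr M + √Δ)/2 = 2.8541.

Eigenvalues sorted in increasing order: [-3.8541, 2.8541].


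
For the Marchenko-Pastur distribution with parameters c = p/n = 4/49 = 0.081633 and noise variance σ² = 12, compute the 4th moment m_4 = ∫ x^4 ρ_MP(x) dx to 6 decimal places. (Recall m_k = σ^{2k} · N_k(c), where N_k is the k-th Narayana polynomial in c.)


E[X⁴] = σ⁸ (1 + 6c + 6c² + c³) (fourth MP moment). With σ² = 12 (so σ⁸ = 20736) and c = 4/49 = 0.081633: E[X⁴] = 20736 · (1 + 6·0.081633 + 6·(0.081633)² + (0.081633)³) = 20736 · 1.530323.

So E[X^4] = 31732.782905.


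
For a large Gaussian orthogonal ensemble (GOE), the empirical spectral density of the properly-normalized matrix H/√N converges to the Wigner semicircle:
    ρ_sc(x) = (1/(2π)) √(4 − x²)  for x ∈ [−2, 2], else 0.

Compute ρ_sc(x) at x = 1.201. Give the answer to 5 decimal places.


ρ_sc(x) = (1/(2π)) √(4 − x²). With x = 1.201:
  4 − x² = 4 − (1.201)² = 4 − 1.442401 = 2.557599.
  √(4 − x²) = 1.599250.
  1/(2π) = 0.159155.
  ρ_sc(1.201) = 0.159155 · 1.599250 = 0.254528.

Rounded to 5 decimal places: ρ_sc(1.201) ≈ 0.25453.


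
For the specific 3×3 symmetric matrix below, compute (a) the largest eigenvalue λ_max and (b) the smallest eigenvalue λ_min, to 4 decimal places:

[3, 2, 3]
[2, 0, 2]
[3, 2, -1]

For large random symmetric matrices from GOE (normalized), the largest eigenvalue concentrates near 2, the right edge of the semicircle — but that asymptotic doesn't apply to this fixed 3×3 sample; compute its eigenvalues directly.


Since M is real symmetric, all three eigenvalues are real; they are the roots of det(λI − M) = λ³ − (tr M) λ² + s λ − det M, where s is the sum of the principal 2×2 minors.
tr M = 3 + 0 + (-1) = 2.
s = (3·0 − 2²) + (3·(-1) − 3²) + (0·(-1) − 2²) = -4 + (-12) + (-4) = -20.
det M (expand along row 1) = 3·(-4) − 2·(-8) + 3·4 = 16.
Characteristic polynomial: λ³ − 2λ² − 20λ − 16 = 0.
Substitute λ = y + (tr M)/3 = y + 0.666667 to remove the quadratic term: y³ + p·y + q = 0 with p = s − (tr M)²/3 = -21.333333 and q = −2(tr M)³/27 + (tr M)·s/3 − det M = -29.925926.
Three real roots ⇒ use the trigonometric (Viète) form: r = 2√(−p/3) = 5.333333, φ = arccos(3q/(p·r)) = arccos(0.789063) = 0.661515 rad.
y_k = r·cos(φ/3 − 2πk/3) for k = 0, 1, 2 gives y = 5.204198, -1.591864, -3.612334.
λ_k = y_k + 0.666667 gives λ = 5.8709, -0.9252, -2.9457 (check: the sum is 2.0000 = tr M).

Hence λ_max = 5.8709 and λ_min = -2.9457.


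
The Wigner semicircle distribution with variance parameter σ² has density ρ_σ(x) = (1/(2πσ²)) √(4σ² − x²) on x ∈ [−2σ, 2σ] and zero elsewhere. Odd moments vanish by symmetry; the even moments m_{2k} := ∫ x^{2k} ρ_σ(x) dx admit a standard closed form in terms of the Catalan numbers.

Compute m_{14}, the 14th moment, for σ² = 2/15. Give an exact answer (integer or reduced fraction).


By the scaled semicircle moment identity, m_{2k} = σ^{2k} · C_k with k = 7.
C_7 = (1/(k+1)) · C(2k, k) = (1/8) · C(14, 7) = (1/8) · 3432 = 429.
σ^{2k} = (σ²)^k = (2/15)^7 = 128/170859375.

Therefore m_{14} = σ^{14} · C_7 = (128/170859375) · 429 = 18304/56953125.


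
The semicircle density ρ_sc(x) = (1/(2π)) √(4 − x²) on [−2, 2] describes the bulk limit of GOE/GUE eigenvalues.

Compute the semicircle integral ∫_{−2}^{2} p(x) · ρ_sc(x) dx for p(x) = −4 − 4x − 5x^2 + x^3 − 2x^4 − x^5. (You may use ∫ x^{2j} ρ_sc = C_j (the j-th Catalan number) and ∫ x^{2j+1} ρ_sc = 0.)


Write p(x) = Σ a_i x^i, split into monomials and integrate each against ρ_sc separately.
Using ∫ x^{2j} ρ_sc = C_j = (1/(j+1)) C(2j, j) (Catalan numbers) and ∫ x^{2j+1} ρ_sc = 0 (odd monomials vanish by symmetry):
  i = 0 (even): a_0 · C_{0} = -4 · 1 = -4
  i = 1 (odd): ∫ x^1 ρ_sc = 0 (vanishes)
  i = 2 (even): a_2 · C_{1} = -5 · 1 = -5
  i = 3 (odd): ∫ x^3 ρ_sc = 0 (vanishes)
  i = 4 (even): a_4 · C_{2} = -2 · 2 = -4
  i = 5 (odd): ∫ x^5 ρ_sc = 0 (vanishes)

Summing the contributions: ∫_{−2}^{2} p(x) ρ_sc(x) dx = (-4) + (-5) + (-4) = -13.


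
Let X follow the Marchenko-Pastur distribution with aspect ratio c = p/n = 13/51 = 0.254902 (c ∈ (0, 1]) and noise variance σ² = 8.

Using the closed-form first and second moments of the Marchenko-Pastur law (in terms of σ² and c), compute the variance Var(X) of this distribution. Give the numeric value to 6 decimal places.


Recall the MP moments m_1 = E[X] = σ² and m_2 = E[X²] = σ⁴ (1 + c).
m_1 = E[X] = σ² = 8, so m_1² = 64.
m_2 = E[X²] = σ⁴ (1 + c) = 64 · (1 + 0.254902) = 64 · 1.254902 = 80.313725.
(Note m_2 − m_1² simplifies to c · σ⁴ = 0.254902 · 64.)

Var(X) = m_2 − m_1² = 80.313725 − 64 = 16.313725.


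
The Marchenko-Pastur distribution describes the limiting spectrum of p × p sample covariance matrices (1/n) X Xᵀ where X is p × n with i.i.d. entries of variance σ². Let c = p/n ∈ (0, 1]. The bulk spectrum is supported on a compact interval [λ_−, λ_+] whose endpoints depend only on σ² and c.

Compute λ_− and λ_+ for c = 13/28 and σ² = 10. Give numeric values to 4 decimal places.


c = 13/28 = 0.464286; √c = 0.681385.
λ_− = σ² (1 − √c)² = 10 · (1 − 0.681385)² = 10 · (0.318615)² = 1.015154.
λ_+ = σ² (1 + √c)² = 10 · (1 + 0.681385)² = 10 · (1.681385)² = 28.270560.

Rounded to 4 decimal places: λ_− ≈ 1.0152, λ_+ ≈ 28.2706.


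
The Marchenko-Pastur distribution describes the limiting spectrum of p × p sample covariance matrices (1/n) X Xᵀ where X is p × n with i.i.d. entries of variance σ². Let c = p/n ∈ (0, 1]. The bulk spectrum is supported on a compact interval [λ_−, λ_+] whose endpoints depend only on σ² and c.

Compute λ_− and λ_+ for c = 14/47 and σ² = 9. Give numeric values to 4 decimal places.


c = 14/47 = 0.297872; √c = 0.545777.
λ_− = σ² (1 − √c)² = 9 · (1 − 0.545777)² = 9 · (0.454223)² = 1.856868.
λ_+ = σ² (1 + √c)² = 9 · (1 + 0.545777)² = 9 · (1.545777)² = 21.504834.

Rounded to 4 decimal places: λ_− ≈ 1.8569, λ_+ ≈ 21.5048.


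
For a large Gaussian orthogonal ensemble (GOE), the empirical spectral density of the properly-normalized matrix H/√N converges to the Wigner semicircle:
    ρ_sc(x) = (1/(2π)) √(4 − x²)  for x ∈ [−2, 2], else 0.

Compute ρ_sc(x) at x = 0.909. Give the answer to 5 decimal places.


ρ_sc(x) = (1/(2π)) √(4 − x²). With x = 0.909:
  4 − x² = 4 − (0.909)² = 4 − 0.826281 = 3.173719.
  √(4 − x²) = 1.781493.
  1/(2π) = 0.159155.
  ρ_sc(0.909) = 0.159155 · 1.781493 = 0.283533.

Rounded to 5 decimal places: ρ_sc(0.909) ≈ 0.28353.


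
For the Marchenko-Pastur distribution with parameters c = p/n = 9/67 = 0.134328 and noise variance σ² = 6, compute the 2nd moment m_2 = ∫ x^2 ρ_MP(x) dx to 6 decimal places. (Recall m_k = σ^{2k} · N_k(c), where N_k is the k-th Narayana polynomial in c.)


E[X²] = σ⁴ (1 + c) (second MP moment). With σ² = 6 (so σ⁴ = 36) and c = 9/67 = 0.134328: E[X²] = 36 · (1 + 0.134328) = 36 · 1.134328.

So E[X^2] = 40.835821.


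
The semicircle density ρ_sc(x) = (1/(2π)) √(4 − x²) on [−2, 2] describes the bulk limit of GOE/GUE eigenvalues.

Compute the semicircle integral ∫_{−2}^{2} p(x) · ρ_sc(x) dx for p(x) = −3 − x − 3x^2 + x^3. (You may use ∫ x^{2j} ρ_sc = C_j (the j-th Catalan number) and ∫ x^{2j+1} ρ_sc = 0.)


Write p(x) = Σ a_i x^i, split into monomials and integrate each against ρ_sc separately.
Using ∫ x^{2j} ρ_sc = C_j = (1/(j+1)) C(2j, j) (Catalan numbers) and ∫ x^{2j+1} ρ_sc = 0 (odd monomials vanish by symmetry):
  i = 0 (even): a_0 · C_{0} = -3 · 1 = -3
  i = 1 (odd): ∫ x^1 ρ_sc = 0 (vanishes)
  i = 2 (even): a_2 · C_{1} = -3 · 1 = -3
  i = 3 (odd): ∫ x^3 ρ_sc = 0 (vanishes)

Summing the contributions: ∫_{−2}^{2} p(x) ρ_sc(x) dx = (-3) + (-3) = -6.


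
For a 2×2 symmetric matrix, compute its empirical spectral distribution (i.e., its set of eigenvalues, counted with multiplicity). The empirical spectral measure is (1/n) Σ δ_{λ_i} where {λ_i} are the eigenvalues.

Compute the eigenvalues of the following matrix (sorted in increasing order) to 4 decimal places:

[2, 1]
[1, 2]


Since M is real symmetric, both eigenvalues are real; they are the roots of det(λI − M) = λ² − (tr M) λ + det M.
tr M = 2 + 2 = 4.
det M = 2·2 − 1² = 4 − 1 = 3.
Characteristic polynomial: λ² − 4λ + 3 = 0.
Discriminant Δ = (tr M)² − 4·det M = 16 − 12 = 4; √Δ = 2.000000.
λ = (tr M ± √Δ)/2 = (4 ± 2.000000)/2, giving (tr M − √Δ)/2 = 1.0000 and (tr M + √Δ)/2 = 3.0000.

Eigenvalues sorted in increasing order: [1.0000, 3.0000].


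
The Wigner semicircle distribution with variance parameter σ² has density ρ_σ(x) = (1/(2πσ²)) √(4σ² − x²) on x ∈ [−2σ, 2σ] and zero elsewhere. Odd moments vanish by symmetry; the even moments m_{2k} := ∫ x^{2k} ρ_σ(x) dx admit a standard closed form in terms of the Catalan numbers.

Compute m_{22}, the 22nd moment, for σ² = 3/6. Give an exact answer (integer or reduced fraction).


By the scaled semicircle moment identity, m_{2k} = σ^{2k} · C_k with k = 11.
C_11 = (1/(k+1)) · C(2k, k) = (1/12) · C(22, 11) = (1/12) · 705432 = 58786.
σ^{2k} = (σ²)^k = (3/6)^11 = 1/2048.

Therefore m_{22} = σ^{22} · C_11 = (1/2048) · 58786 = 29393/1024.


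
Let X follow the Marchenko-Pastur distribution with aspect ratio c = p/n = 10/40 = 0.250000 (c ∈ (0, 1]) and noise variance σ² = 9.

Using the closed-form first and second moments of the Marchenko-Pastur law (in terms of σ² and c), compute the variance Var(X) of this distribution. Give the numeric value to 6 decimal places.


Recall the MP moments m_1 = E[X] = σ² and m_2 = E[X²] = σ⁴ (1 + c).
m_1 = E[X] = σ² = 9, so m_1² = 81.
m_2 = E[X²] = σ⁴ (1 + c) = 81 · (1 + 0.250000) = 81 · 1.250000 = 101.250000.
(Note m_2 − m_1² simplifies to c · σ⁴ = 0.250000 · 81.)

Var(X) = m_2 − m_1² = 101.250000 − 81 = 20.250000.


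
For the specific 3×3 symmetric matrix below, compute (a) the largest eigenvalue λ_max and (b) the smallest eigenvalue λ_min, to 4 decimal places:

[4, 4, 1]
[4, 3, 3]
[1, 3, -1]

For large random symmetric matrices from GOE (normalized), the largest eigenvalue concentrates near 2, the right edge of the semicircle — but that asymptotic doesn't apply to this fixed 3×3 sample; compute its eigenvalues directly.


Since M is real symmetric, all three eigenvalues are real; they are the roots of det(λI − M) = λ³ − (tr M) λ² + s λ − det M, where s is the sum of the principal 2×2 minors.
tr M = 4 + 3 + (-1) = 6.
s = (4·3 − 4²) + (4·(-1) − 1²) + (3·(-1) − 3²) = -4 + (-5) + (-12) = -21.
det M (expand along row 1) = 4·(-12) − 4·(-7) + 1·9 = -11.
Characteristic polynomial: λ³ − 6λ² − 21λ + 11 = 0.
Substitute λ = y + (tr M)/3 = y + 2.000000 to remove the quadratic term: y³ + p·y + q = 0 with p = s − (tr M)²/3 = -33.000000 and q = −2(tr M)³/27 + (tr M)·s/3 − det M = -47.000000.
Three real roots ⇒ use the trigonometric (Viète) form: r = 2√(−p/3) = 6.633250, φ = arccos(3q/(p·r)) = arccos(0.644138) = 0.870901 rad.
y_k = r·cos(φ/3 − 2πk/3) for k = 0, 1, 2 gives y = 6.355701, -1.533527, -4.822174.
λ_k = y_k + 2.000000 gives λ = 8.3557, 0.4665, -2.8222 (check: the sum is 6.0000 = tr M).

Hence λ_max = 8.3557 and λ_min = -2.8222.


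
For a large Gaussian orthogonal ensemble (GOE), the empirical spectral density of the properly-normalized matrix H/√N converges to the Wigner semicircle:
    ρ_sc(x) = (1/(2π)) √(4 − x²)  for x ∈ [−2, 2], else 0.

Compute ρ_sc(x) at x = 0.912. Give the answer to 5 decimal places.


ρ_sc(x) = (1/(2π)) √(4 − x²). With x = 0.912:
  4 − x² = 4 − (0.912)² = 4 − 0.831744 = 3.168256.
  √(4 − x²) = 1.779960.
  1/(2π) = 0.159155.
  ρ_sc(0.912) = 0.159155 · 1.779960 = 0.283289.

Rounded to 5 decimal places: ρ_sc(0.912) ≈ 0.28329.


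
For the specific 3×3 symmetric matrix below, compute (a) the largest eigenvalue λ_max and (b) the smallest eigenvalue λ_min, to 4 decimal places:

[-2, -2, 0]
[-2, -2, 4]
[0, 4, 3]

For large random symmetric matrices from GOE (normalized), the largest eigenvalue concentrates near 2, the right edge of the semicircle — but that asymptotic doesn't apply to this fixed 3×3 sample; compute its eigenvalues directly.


Since M is real symmetric, all three eigenvalues are real; they are the roots of det(λI − M) = λ³ − (tr M) λ² + s λ − det M, where s is the sum of the principal 2×2 minors.
tr M = -2 + (-2) + 3 = -1.
s = ((-2)·(-2) − (-2)²) + ((-2)·3 − 0²) + ((-2)·3 − 4²) = 0 + (-6) + (-22) = -28.
det M (expand along row 1) = (-2)·(-22) − (-2)·(-6) + 0·(-8) = 32.
Characteristic polynomial: λ³ + λ² − 28λ − 32 = 0.
Substitute λ = y + (tr M)/3 = y − 0.333333 to remove the quadratic term: y³ + p·y + q = 0 with p = s − (tr M)²/3 = -28.333333 and q = −2(tr M)³/27 + (tr M)·s/3 − det M = -22.592593.
Three real roots ⇒ use the trigonometric (Viète) form: r = 2√(−p/3) = 6.146363, φ = arccos(3q/(p·r)) = arccos(0.389199) = 1.171035 rad.
y_k = r·cos(φ/3 − 2πk/3) for k = 0, 1, 2 gives y = 5.684020, -0.816605, -4.867416.
λ_k = y_k − 0.333333 gives λ = 5.3507, -1.1499, -5.2007 (check: the sum is -1.0000 = tr M).

Hence λ_max = 5.3507 and λ_min = -5.2007.


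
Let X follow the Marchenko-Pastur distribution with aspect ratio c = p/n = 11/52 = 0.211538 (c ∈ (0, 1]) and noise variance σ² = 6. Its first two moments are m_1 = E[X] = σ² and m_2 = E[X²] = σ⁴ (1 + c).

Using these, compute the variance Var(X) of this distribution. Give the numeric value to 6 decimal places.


m_1 = E[X] = σ² = 6, so m_1² = 36.
m_2 = E[X²] = σ⁴ (1 + c) = 36 · (1 + 0.211538) = 36 · 1.211538 = 43.615385.
(Note m_2 − m_1² simplifies to c · σ⁴ = 0.211538 · 36.)

Var(X) = m_2 − m_1² = 43.615385 − 36 = 7.615385.


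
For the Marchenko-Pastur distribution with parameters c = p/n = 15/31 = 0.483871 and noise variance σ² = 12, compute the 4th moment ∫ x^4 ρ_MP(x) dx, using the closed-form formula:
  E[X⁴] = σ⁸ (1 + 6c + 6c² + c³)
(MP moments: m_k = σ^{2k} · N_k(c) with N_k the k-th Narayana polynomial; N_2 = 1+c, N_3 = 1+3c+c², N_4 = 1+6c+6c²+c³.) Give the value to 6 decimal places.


E[X⁴] = σ⁸ (1 + 6c + 6c² + c³) (fourth MP moment). With σ² = 12 (so σ⁸ = 20736) and c = 15/31 = 0.483871: E[X⁴] = 20736 · (1 + 6·0.483871 + 6·(0.483871)² + (0.483871)³) = 20736 · 5.421302.

So E[X^4] = 112416.112786.


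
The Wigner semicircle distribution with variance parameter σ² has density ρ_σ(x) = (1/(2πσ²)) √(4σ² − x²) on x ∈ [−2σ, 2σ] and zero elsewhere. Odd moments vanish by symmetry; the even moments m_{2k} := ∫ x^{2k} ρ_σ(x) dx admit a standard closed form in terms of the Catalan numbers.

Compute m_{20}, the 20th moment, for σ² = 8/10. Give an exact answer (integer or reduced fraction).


By the scaled semicircle moment identity, m_{2k} = σ^{2k} · C_k with k = 10.
C_10 = (1/(k+1)) · C(2k, k) = (1/11) · C(20, 10) = (1/11) · 184756 = 16796.
σ^{2k} = (σ²)^k = (8/10)^10 = 1048576/9765625.

Therefore m_{20} = σ^{20} · C_10 = (1048576/9765625) · 16796 = 17611882496/9765625.


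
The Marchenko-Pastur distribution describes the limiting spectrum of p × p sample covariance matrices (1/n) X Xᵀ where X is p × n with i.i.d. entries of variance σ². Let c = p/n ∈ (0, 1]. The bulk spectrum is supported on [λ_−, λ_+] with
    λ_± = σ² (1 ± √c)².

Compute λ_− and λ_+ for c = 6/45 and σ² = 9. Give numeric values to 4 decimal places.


c = 6/45 = 0.133333; √c = 0.365148.
λ_− = σ² (1 − √c)² = 9 · (1 − 0.365148)² = 9 · (0.634852)² = 3.627329.
λ_+ = σ² (1 + √c)² = 9 · (1 + 0.365148)² = 9 · (1.365148)² = 16.772671.

Rounded to 4 decimal places: λ_− ≈ 3.6273, λ_+ ≈ 16.7727.


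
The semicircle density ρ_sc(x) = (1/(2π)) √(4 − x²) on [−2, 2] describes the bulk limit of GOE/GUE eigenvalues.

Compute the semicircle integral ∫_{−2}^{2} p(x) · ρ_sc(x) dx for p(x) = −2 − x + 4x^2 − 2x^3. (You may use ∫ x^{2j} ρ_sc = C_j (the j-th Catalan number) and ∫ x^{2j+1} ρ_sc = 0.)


Write p(x) = Σ a_i x^i, split into monomials and integrate each against ρ_sc separately.
Using ∫ x^{2j} ρ_sc = C_j = (1/(j+1)) C(2j, j) (Catalan numbers) and ∫ x^{2j+1} ρ_sc = 0 (odd monomials vanish by symmetry):
  i = 0 (even): a_0 · C_{0} = -2 · 1 = -2
  i = 1 (odd): ∫ x^1 ρ_sc = 0 (vanishes)
  i = 2 (even): a_2 · C_{1} = 4 · 1 = 4
  i = 3 (odd): ∫ x^3 ρ_sc = 0 (vanishes)

Summing the contributions: ∫_{−2}^{2} p(x) ρ_sc(x) dx = (-2) + 4 = 2.


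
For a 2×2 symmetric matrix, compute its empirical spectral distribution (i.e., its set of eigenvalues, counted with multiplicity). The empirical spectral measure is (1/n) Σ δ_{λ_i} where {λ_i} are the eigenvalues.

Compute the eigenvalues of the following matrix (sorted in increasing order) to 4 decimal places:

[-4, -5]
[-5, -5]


Since M is real symmetric, both eigenvalues are real; they are the roots of det(λI − M) = λ² − (tr M) λ + det M.
tr M = -4 + (-5) = -9.
det M = (-4)·(-5) − (-5)² = 20 − 25 = -5.
Characteristic polynomial: λ² + 9λ − 5 = 0.
Discriminant Δ = (tr M)² − 4·det M = 81 − (-20) = 101; √Δ = 10.049876.
λ = (tr M ± √Δ)/2 = (-9 ± 10.049876)/2, giving (tr M − √Δ)/2 = -9.5249 and (tr M + √Δ)/2 = 0.5249.

Eigenvalues sorted in increasing order: [-9.5249, 0.5249].


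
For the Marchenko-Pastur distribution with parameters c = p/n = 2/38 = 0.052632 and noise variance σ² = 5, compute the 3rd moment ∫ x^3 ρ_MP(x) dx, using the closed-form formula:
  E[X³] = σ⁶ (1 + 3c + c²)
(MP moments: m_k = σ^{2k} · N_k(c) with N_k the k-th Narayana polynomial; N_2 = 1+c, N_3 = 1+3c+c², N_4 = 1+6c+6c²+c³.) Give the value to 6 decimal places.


E[X³] = σ⁶ (1 + 3c + c²) (third MP moment). With σ² = 5 (so σ⁶ = 125) and c = 2/38 = 0.052632: E[X³] = 125 · (1 + 3·0.052632 + (0.052632)²) = 125 · 1.160665.

So E[X^3] = 145.083102.


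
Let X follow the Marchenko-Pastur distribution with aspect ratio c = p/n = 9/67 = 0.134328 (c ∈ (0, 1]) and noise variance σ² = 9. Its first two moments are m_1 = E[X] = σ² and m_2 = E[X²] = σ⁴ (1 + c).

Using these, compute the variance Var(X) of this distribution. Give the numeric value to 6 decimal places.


m_1 = E[X] = σ² = 9, so m_1² = 81.
m_2 = E[X²] = σ⁴ (1 + c) = 81 · (1 + 0.134328) = 81 · 1.134328 = 91.880597.
(Note m_2 − m_1² simplifies to c · σ⁴ = 0.134328 · 81.)

Var(X) = m_2 − m_1² = 91.880597 − 81 = 10.880597.


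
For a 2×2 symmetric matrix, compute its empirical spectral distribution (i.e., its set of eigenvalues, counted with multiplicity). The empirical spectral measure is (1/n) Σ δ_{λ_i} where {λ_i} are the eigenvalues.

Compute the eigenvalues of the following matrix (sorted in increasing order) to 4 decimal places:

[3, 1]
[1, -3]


Since M is real symmetric, both eigenvalues are real; they are the roots of det(λI − M) = λ² − (tr M) λ + det M.
tr M = 3 + (-3) = 0.
det M = 3·(-3) − 1² = -9 − 1 = -10.
Characteristic polynomial: λ² − 10 = 0.
Discriminant Δ = (tr M)² − 4·det M = 0 − (-40) = 40; √Δ = 6.324555.
λ = (tr M ± √Δ)/2 = (0 ± 6.324555)/2, giving (tr M − √Δ)/2 = -3.1623 and (tr M + √Δ)/2 = 3.1623.

Eigenvalues sorted in increasing order: [-3.1623, 3.1623].


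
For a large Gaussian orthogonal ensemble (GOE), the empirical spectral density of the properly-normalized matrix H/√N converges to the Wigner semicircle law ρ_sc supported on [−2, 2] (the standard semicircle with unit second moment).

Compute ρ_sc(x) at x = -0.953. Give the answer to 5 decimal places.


ρ_sc(x) = (1/(2π)) √(4 − x²). With x = -0.953:
  4 − x² = 4 − (-0.953)² = 4 − 0.908209 = 3.091791.
  √(4 − x²) = 1.758349.
  1/(2π) = 0.159155.
  ρ_sc(-0.953) = 0.159155 · 1.758349 = 0.279850.

Rounded to 5 decimal places: ρ_sc(-0.953) ≈ 0.27985.


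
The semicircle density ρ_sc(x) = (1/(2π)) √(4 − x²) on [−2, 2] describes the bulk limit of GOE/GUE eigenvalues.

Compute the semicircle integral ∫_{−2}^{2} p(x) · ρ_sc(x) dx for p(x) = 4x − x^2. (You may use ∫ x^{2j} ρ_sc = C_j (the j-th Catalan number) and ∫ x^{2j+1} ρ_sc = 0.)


Write p(x) = Σ a_i x^i, split into monomials and integrate each against ρ_sc separately.
Using ∫ x^{2j} ρ_sc = C_j = (1/(j+1)) C(2j, j) (Catalan numbers) and ∫ x^{2j+1} ρ_sc = 0 (odd monomials vanish by symmetry):
  i = 1 (odd): ∫ x^1 ρ_sc = 0 (vanishes)
  i = 2 (even): a_2 · C_{1} = -1 · 1 = -1

Summing the contributions: ∫_{−2}^{2} p(x) ρ_sc(x) dx = -1.


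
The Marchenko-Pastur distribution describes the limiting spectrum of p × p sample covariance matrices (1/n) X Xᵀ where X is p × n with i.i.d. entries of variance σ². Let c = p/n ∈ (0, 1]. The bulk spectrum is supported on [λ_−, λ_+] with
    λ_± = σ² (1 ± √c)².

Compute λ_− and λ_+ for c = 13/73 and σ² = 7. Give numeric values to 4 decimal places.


c = 13/73 = 0.178082; √c = 0.421998.
λ_− = σ² (1 − √c)² = 7 · (1 − 0.421998)² = 7 · (0.578002)² = 2.338605.
λ_+ = σ² (1 + √c)² = 7 · (1 + 0.421998)² = 7 · (1.421998)² = 14.154545.

Rounded to 4 decimal places: λ_− ≈ 2.3386, λ_+ ≈ 14.1545.


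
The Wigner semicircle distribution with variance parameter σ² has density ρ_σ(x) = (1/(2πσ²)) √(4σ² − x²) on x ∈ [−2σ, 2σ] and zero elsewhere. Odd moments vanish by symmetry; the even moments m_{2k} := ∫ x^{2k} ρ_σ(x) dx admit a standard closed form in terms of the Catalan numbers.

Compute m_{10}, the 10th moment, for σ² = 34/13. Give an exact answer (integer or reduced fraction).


By the scaled semicircle moment identity, m_{2k} = σ^{2k} · C_k with k = 5.
C_5 = (1/(k+1)) · C(2k, k) = (1/6) · C(10, 5) = (1/6) · 252 = 42.
σ^{2k} = (σ²)^k = (34/13)^5 = 45435424/371293.

Therefore m_{10} = σ^{10} · C_5 = (45435424/371293) · 42 = 1908287808/371293.


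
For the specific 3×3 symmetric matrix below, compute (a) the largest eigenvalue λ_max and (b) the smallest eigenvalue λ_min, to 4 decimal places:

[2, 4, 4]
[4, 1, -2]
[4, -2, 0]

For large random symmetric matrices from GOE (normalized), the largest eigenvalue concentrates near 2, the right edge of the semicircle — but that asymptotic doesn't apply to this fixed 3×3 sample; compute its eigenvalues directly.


Since M is real symmetric, all three eigenvalues are real; they are the roots of det(λI − M) = λ³ − (tr M) λ² + s λ − det M, where s is the sum of the principal 2×2 minors.
tr M = 2 + 1 + 0 = 3.
s = (2·1 − 4²) + (2·0 − 4²) + (1·0 − (-2)²) = -14 + (-16) + (-4) = -34.
det M (expand along row 1) = 2·(-4) − 4·8 + 4·(-12) = -88.
Characteristic polynomial: λ³ − 3λ² − 34λ + 88 = 0.
Substitute λ = y + (tr M)/3 = y + 1.000000 to remove the quadratic term: y³ + p·y + q = 0 with p = s − (tr M)²/3 = -37.000000 and q = −2(tr M)³/27 + (tr M)·s/3 − det M = 52.000000.
Three real roots ⇒ use the trigonometric (Viète) form: r = 2√(−p/3) = 7.023769, φ = arccos(3q/(p·r)) = arccos(-0.600278) = 2.214645 rad.
y_k = r·cos(φ/3 − 2πk/3) for k = 0, 1, 2 gives y = 5.195278, 1.495870, -6.691148.
λ_k = y_k + 1.000000 gives λ = 6.1953, 2.4959, -5.6911 (check: the sum is 3.0000 = tr M).

Hence λ_max = 6.1953 and λ_min = -5.6911.


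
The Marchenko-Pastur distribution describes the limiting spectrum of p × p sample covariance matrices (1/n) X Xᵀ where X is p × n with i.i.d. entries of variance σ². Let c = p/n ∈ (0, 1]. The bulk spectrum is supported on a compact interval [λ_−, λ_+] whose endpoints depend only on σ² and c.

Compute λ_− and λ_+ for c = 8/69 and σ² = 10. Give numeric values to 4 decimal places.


c = 8/69 = 0.115942; √c = 0.340503.
λ_− = σ² (1 − √c)² = 10 · (1 − 0.340503)² = 10 · (0.659497)² = 4.349368.
λ_+ = σ² (1 + √c)² = 10 · (1 + 0.340503)² = 10 · (1.340503)² = 17.969473.

Rounded to 4 decimal places: λ_− ≈ 4.3494, λ_+ ≈ 17.9695.


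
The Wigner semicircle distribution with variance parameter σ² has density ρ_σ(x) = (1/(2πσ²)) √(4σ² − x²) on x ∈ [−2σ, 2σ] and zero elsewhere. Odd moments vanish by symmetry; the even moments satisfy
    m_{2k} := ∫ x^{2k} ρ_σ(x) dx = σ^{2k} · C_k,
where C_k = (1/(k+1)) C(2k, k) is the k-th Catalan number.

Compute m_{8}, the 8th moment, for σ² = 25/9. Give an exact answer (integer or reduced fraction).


By the scaled semicircle moment identity, m_{2k} = σ^{2k} · C_k with k = 4.
C_4 = (1/(k+1)) · C(2k, k) = (1/5) · C(8, 4) = (1/5) · 70 = 14.
σ^{2k} = (σ²)^k = (25/9)^4 = 390625/6561.

Therefore m_{8} = σ^{8} · C_4 = (390625/6561) · 14 = 5468750/6561.


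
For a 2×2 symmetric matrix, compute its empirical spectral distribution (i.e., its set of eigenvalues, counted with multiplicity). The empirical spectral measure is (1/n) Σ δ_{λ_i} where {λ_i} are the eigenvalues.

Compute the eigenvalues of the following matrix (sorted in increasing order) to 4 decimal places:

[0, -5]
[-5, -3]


Since M is real symmetric, both eigenvalues are real; they are the roots of det(λI − M) = λ² − (tr M) λ + det M.
tr M = 0 + (-3) = -3.
det M = 0·(-3) − (-5)² = 0 − 25 = -25.
Characteristic polynomial: λ² + 3λ − 25 = 0.
Discriminant Δ = (tr M)² − 4·det M = 9 − (-100) = 109; √Δ = 10.440307.
λ = (tr M ± √Δ)/2 = (-3 ± 10.440307)/2, giving (tr M − √Δ)/2 = -6.7202 and (tr M + √Δ)/2 = 3.7202.

Eigenvalues sorted in increasing order: [-6.7202, 3.7202].


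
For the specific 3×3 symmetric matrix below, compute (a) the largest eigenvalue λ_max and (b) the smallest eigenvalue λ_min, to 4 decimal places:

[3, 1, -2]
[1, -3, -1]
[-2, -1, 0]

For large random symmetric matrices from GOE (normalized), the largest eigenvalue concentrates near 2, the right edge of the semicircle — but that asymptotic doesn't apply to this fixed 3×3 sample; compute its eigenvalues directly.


Since M is real symmetric, all three eigenvalues are real; they are the roots of det(λI − M) = λ³ − (tr M) λ² + s λ − det M, where s is the sum of the principal 2×2 minors.
tr M = 3 + (-3) + 0 = 0.
s = (3·(-3) − 1²) + (3·0 − (-2)²) + ((-3)·0 − (-1)²) = -10 + (-4) + (-1) = -15.
det M (expand along row 1) = 3·(-1) − 1·(-2) + (-2)·(-7) = 13.
Characteristic polynomial: λ³ − 15λ − 13 = 0.
Substitute λ = y + (tr M)/3 = y + 0.000000 to remove the quadratic term: y³ + p·y + q = 0 with p = s − (tr M)²/3 = -15.000000 and q = −2(tr M)³/27 + (tr M)·s/3 − det M = -13.000000.
Three real roots ⇒ use the trigonometric (Viète) form: r = 2√(−p/3) = 4.472136, φ = arccos(3q/(p·r)) = arccos(0.581378) = 0.950375 rad.
y_k = r·cos(φ/3 − 2πk/3) for k = 0, 1, 2 gives y = 4.249601, -0.918290, -3.331311.
λ_k = y_k + 0.000000 gives λ = 4.2496, -0.9183, -3.3313 (check: the sum is 0.0000 = tr M).

Hence λ_max = 4.2496 and λ_min = -3.3313.


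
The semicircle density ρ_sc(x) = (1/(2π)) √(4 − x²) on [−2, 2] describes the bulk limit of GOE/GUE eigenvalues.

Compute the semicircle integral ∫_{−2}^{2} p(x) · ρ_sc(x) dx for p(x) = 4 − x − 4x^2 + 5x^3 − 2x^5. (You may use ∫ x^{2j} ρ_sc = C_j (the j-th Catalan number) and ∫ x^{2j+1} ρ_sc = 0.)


Write p(x) = Σ a_i x^i, split into monomials and integrate each against ρ_sc separately.
Using ∫ x^{2j} ρ_sc = C_j = (1/(j+1)) C(2j, j) (Catalan numbers) and ∫ x^{2j+1} ρ_sc = 0 (odd monomials vanish by symmetry):
  i = 0 (even): a_0 · C_{0} = 4 · 1 = 4
  i = 1 (odd): ∫ x^1 ρ_sc = 0 (vanishes)
  i = 2 (even): a_2 · C_{1} = -4 · 1 = -4
  i = 3 (odd): ∫ x^3 ρ_sc = 0 (vanishes)
  i = 5 (odd): ∫ x^5 ρ_sc = 0 (vanishes)

Summing the contributions: ∫_{−2}^{2} p(x) ρ_sc(x) dx = 4 + (-4) = 0.


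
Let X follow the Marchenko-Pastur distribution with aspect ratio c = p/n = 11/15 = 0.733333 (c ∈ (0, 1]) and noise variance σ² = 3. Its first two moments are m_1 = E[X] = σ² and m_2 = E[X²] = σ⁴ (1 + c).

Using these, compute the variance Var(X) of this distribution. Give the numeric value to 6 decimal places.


m_1 = E[X] = σ² = 3, so m_1² = 9.
m_2 = E[X²] = σ⁴ (1 + c) = 9 · (1 + 0.733333) = 9 · 1.733333 = 15.600000.
(Note m_2 − m_1² simplifies to c · σ⁴ = 0.733333 · 9.)

Var(X) = m_2 − m_1² = 15.600000 − 9 = 6.600000.


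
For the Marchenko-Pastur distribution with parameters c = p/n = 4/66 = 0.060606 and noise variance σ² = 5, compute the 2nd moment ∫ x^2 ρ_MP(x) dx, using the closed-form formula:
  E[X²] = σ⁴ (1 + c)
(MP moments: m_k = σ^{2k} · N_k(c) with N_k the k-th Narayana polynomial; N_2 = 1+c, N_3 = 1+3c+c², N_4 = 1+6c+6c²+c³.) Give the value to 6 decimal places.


E[X²] = σ⁴ (1 + c) (second MP moment). With σ² = 5 (so σ⁴ = 25) and c = 4/66 = 0.060606: E[X²] = 25 · (1 + 0.060606) = 25 · 1.060606.

So E[X^2] = 26.515152.


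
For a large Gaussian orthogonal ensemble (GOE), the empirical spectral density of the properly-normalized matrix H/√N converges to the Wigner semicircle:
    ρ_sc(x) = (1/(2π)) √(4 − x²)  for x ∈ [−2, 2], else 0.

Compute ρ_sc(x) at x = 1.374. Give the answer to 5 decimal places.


ρ_sc(x) = (1/(2π)) √(4 − x²). With x = 1.374:
  4 − x² = 4 − (1.374)² = 4 − 1.887876 = 2.112124.
  √(4 − x²) = 1.453315.
  1/(2π) = 0.159155.
  ρ_sc(1.374) = 0.159155 · 1.453315 = 0.231302.

Rounded to 5 decimal places: ρ_sc(1.374) ≈ 0.23130.


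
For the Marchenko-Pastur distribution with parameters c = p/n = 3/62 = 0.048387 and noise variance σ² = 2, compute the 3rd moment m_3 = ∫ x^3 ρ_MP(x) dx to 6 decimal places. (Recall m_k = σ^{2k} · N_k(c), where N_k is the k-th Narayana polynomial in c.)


E[X³] = σ⁶ (1 + 3c + c²) (third MP moment). With σ² = 2 (so σ⁶ = 8) and c = 3/62 = 0.048387: E[X³] = 8 · (1 + 3·0.048387 + (0.048387)²) = 8 · 1.147503.

So E[X^3] = 9.180021.
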